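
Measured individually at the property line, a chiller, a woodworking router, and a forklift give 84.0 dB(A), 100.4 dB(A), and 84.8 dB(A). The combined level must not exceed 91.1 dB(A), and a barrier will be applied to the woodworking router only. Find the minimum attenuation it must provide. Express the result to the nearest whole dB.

The untreated sources together contribute 10^(84.0/10) + 10^(84.8/10) = 5.532e+08, i.e. 87.43 dB(A).
The limit corresponds to 10^(91.1/10) = 1.288e+09; subtracting the fixed part leaves 7.351e+08 for the woodworking router, i.e. 88.66 dB(A).
So the woodworking router must be reduced from 100.4 to 88.66 dB(A): IL = 11.74 dB.

12 dB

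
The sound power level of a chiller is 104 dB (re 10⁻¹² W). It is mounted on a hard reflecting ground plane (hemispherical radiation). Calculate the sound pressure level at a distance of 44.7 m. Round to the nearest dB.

63 dB

The power spreads over a hemisphere of area 2π·r², so L_p = L_w − 10·log₁₀(2π·r²).
2π·r² = 1.255e+04 m², 10·log₁₀ of that is 40.988 dB.
L_p = 104 − 40.988 = 63.01 dB.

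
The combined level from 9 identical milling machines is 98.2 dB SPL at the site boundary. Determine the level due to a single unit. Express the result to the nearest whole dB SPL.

9 equal contributions raise the level by 10·log₁₀ 9 = 9.542 dB, so each unit alone gives 98.2 − 9.542.

89 dB SPL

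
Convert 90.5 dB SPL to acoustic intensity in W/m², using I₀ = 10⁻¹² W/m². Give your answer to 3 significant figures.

0.00112 W/m²

I = I₀·10^(L/10) = 10⁻¹² × 10^(90.5/10) = 10^(-2.950).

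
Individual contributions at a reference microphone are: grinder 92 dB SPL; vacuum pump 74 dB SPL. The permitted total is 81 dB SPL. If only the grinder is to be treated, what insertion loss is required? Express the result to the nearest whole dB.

Everything except the grinder sums to 10^(74/10) = 2.512e+07 in linear terms, 74.00 dB SPL.
The limit corresponds to 10^(81/10) = 1.259e+08; subtracting the fixed part leaves 1.008e+08 for the grinder, i.e. 80.03 dB SPL.
So the grinder must be reduced from 92 to 80.03 dB SPL: IL = 11.97 dB.

12 dB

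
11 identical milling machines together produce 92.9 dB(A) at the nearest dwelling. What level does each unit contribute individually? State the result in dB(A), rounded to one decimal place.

82.5 dB(A)

For N identical incoherent sources L_total = L₁ + 10·log₁₀ N, so L₁ = 92.9 − 10·log₁₀(11) = 92.9 − 10.414.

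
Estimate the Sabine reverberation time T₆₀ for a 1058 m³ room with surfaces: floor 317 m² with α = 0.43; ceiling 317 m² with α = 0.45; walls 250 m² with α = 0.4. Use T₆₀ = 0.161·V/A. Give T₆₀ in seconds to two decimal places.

0.45 s

Summing Sᵢαᵢ: 317·0.43 + 317·0.45 + 250·0.4 = 378.96 m².
T₆₀ = 0.161·V/A = 0.161·1058/378.96 = 0.449 s.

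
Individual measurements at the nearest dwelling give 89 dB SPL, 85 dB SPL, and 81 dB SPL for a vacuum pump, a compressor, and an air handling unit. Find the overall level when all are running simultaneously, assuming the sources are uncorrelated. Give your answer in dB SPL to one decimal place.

Incoherent sources combine by intensity addition: L_total = 10·log₁₀(Σ 10^(L_i/10)).
Σ 10^(L/10) = 10^(89/10) + 10^(85/10) + 10^(81/10) = 1.236e+09.
L_total = 10·log₁₀(1.236e+09) = 90.92 dB SPL.

90.9 dB SPL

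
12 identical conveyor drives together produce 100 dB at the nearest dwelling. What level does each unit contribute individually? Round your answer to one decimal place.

12 equal contributions raise the level by 10·log₁₀ 12 = 10.792 dB, so each unit alone gives 100 − 10.792.

89.2 dB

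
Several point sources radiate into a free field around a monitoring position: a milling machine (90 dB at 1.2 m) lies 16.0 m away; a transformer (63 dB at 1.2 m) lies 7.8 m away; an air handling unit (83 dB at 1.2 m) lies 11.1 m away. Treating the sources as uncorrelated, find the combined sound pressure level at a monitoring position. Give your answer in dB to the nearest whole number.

Propagate each source to the receiver with L = L_ref − 20·log₁₀(r/r_ref), then add intensities.
milling machine: 90 − 20·log₁₀(16.0/1.2) = 90 − 22.50 = 67.50 dB.
transformer: 63 − 20·log₁₀(7.8/1.2) = 63 − 16.26 = 46.74 dB.
air handling unit: 83 − 20·log₁₀(11.1/1.2) = 83 − 19.32 = 63.68 dB.
Σ 10^(L/10) = 8.004e+06 → L_total = 10·log₁₀(8.004e+06) = 69.03 dB.

69 dB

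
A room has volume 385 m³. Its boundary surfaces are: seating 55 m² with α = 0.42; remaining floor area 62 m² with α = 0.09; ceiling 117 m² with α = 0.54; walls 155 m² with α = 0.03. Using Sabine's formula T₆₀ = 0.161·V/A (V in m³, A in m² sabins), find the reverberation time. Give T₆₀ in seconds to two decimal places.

0.64 s

A = Σ Sᵢαᵢ = 55·0.42 + 62·0.09 + 117·0.54 + 155·0.03 = 96.51 m².
T₆₀ = 0.161 × 385 / 96.51 = 0.642 s.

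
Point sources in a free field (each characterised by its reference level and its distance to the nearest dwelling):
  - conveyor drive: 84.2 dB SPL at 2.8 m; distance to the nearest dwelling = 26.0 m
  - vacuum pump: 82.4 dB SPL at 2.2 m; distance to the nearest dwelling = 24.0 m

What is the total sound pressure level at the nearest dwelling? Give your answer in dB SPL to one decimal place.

Apply inverse-square spreading to bring every level to the receiver, then sum 10^(L/10).
conveyor drive: 84.2 − 20·log₁₀(26.0/2.8) = 84.2 − 19.36 = 64.84 dB SPL.
vacuum pump: 82.4 − 20·log₁₀(24.0/2.2) = 82.4 − 20.76 = 61.64 dB SPL.
Σ 10^(L/10) = 4.511e+06 → L_total = 10·log₁₀(4.511e+06) = 66.54 dB SPL.

66.5 dB SPL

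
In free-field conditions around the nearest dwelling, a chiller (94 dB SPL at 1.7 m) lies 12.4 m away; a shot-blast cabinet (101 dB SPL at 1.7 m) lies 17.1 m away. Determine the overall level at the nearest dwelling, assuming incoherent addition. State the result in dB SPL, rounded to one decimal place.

Propagate each source to the receiver with L = L_ref − 20·log₁₀(r/r_ref), then add intensities.
chiller: 94 − 20·log₁₀(12.4/1.7) = 94 − 17.26 = 76.74 dB SPL.
shot-blast cabinet: 101 − 20·log₁₀(17.1/1.7) = 101 − 20.05 = 80.95 dB SPL.
Σ 10^(L/10) = 1.716e+08 → L_total = 10·log₁₀(1.716e+08) = 82.35 dB SPL.

82.3 dB SPL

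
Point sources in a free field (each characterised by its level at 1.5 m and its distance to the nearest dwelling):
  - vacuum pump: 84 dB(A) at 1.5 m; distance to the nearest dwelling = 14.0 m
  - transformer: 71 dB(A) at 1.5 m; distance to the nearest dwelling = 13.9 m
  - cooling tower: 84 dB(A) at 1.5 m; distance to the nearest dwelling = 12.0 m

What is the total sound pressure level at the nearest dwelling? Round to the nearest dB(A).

68 dB(A)

Propagate each source to the receiver with L = L_ref − 20·log₁₀(r/r_ref), then add intensities.
vacuum pump: 84 − 20·log₁₀(14.0/1.5) = 84 − 19.40 = 64.60 dB(A).
transformer: 71 − 20·log₁₀(13.9/1.5) = 71 − 19.34 = 51.66 dB(A).
cooling tower: 84 − 20·log₁₀(12.0/1.5) = 84 − 18.06 = 65.94 dB(A).
Σ 10^(L/10) = 6.955e+06 → L_total = 10·log₁₀(6.955e+06) = 68.42 dB(A).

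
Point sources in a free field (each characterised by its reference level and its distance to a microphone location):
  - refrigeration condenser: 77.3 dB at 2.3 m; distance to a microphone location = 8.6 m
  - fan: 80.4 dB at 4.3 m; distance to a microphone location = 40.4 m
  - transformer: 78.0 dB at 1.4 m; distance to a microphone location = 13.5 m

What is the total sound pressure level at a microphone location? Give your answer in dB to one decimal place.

Propagate each source to the receiver with L = L_ref − 20·log₁₀(r/r_ref), then add intensities.
refrigeration condenser: 77.3 − 20·log₁₀(8.6/2.3) = 77.3 − 11.46 = 65.84 dB.
fan: 80.4 − 20·log₁₀(40.4/4.3) = 80.4 − 19.46 = 60.94 dB.
transformer: 78.0 − 20·log₁₀(13.5/1.4) = 78.0 − 19.68 = 58.32 dB.
Σ 10^(L/10) = 5.762e+06 → L_total = 10·log₁₀(5.762e+06) = 67.61 dB.

67.6 dB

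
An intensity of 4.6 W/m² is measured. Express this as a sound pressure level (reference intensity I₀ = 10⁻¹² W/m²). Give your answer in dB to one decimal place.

I/I₀ = 4.6/10⁻¹² = 4.6×10^12, and L = 10·log₁₀(I/I₀).
L = 10·(0.6628 + 12) = 126.63 dB.

126.6 dB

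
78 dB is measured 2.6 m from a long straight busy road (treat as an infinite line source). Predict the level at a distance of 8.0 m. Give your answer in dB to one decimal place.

73.1 dB

Cylindrical spreading from a line source gives a 10·log₁₀(r₂/r₁) drop.
L₂ = 78 − 10·log₁₀(8.0/2.6) = 78 − 4.881 = 73.12 dB.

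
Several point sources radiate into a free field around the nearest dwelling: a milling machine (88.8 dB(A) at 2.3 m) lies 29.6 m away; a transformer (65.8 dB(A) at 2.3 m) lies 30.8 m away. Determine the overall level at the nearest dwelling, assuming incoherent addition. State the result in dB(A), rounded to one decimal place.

66.6 dB(A)

Propagate each source to the receiver with L = L_ref − 20·log₁₀(r/r_ref), then add intensities.
milling machine: 88.8 − 20·log₁₀(29.6/2.3) = 88.8 − 22.19 = 66.61 dB(A).
transformer: 65.8 − 20·log₁₀(30.8/2.3) = 65.8 − 22.54 = 43.26 dB(A).
Σ 10^(L/10) = 4.601e+06 → L_total = 10·log₁₀(4.601e+06) = 66.63 dB(A).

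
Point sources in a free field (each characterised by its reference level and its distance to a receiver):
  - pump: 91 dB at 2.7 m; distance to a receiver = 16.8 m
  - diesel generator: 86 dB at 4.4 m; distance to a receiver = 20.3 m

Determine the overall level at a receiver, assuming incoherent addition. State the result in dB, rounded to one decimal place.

First find each source's level at the receiver (point-source: −20·log₁₀(r/r_ref)), then combine on an intensity basis.
pump: 91 − 20·log₁₀(16.8/2.7) = 91 − 15.88 = 75.12 dB.
diesel generator: 86 − 20·log₁₀(20.3/4.4) = 86 − 13.28 = 72.72 dB.
Σ 10^(L/10) = 5.122e+07 → L_total = 10·log₁₀(5.122e+07) = 77.09 dB.

77.1 dB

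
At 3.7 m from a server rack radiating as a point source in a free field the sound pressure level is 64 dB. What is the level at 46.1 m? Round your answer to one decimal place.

For a point source, L₂ = L₁ − 20·log₁₀(r₂/r₁).
L₂ = 64 − 20·log₁₀(46.1/3.7) = 64 − 21.910 = 42.09 dB.

42.1 dB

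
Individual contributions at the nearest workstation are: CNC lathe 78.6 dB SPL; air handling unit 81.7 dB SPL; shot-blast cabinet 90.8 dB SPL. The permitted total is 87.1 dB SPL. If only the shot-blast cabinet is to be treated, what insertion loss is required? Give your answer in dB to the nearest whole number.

The untreated sources together contribute 10^(78.6/10) + 10^(81.7/10) = 2.204e+08, i.e. 83.43 dB SPL.
To meet 87.1 dB SPL overall, the treated shot-blast cabinet may contribute at most 10^(87.1/10) − 2.204e+08 = 2.925e+08, i.e. 84.66 dB SPL.
So the shot-blast cabinet must be reduced from 90.8 to 84.66 dB SPL: IL = 6.14 dB.

6 dB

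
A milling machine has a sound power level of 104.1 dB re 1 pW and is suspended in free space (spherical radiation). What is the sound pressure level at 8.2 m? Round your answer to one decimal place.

The power spreads over a sphere of area 4π·r², so L_p = L_w − 10·log₁₀(4π·r²).
4π·r² = 845 m², 10·log₁₀ of that is 29.268 dB.
L_p = 104.1 − 29.268 = 74.83 dB.

74.8 dB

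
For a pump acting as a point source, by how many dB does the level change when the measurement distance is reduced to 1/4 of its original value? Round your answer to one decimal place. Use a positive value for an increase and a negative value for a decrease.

With spherical spreading the level changes by −20·log₁₀(r₂/r₁).
ΔL = −20·log₁₀(0.25) = +12.04 dB.

+12.0 dB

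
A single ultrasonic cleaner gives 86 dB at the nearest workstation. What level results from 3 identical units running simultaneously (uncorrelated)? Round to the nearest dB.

With 3 equal, uncorrelated contributions the intensity is 3× that of one unit, giving a rise of 10·log₁₀ 3.
L_total = 86 + 10·log₁₀(3) = 86 + 4.771 = 90.77 dB.

91 dB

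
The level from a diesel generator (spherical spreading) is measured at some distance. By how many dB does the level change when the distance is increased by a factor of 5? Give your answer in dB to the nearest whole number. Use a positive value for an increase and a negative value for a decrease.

-14 dB

A point source loses 6 dB per doubling of distance; generally ΔL = −20·log₁₀(r₂/r₁).
ΔL = −20·log₁₀(5) = -13.98 dB.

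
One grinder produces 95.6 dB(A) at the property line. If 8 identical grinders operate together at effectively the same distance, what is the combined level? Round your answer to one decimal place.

104.6 dB(A)

N identical incoherent sources raise the level by 10·log₁₀ N.
L_total = 95.6 + 10·log₁₀(8) = 95.6 + 9.031 = 104.63 dB(A).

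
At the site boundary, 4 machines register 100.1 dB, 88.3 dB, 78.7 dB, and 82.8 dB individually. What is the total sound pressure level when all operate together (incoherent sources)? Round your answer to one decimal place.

For uncorrelated sources the intensities add, so convert each level to linear form, sum, and take 10·log₁₀ of the total.
Σ 10^(L/10) = 10^(100.1/10) + 10^(88.3/10) + 10^(78.7/10) + 10^(82.8/10) = 1.117e+10.
L_total = 10·log₁₀(1.117e+10) = 100.48 dB.

100.5 dB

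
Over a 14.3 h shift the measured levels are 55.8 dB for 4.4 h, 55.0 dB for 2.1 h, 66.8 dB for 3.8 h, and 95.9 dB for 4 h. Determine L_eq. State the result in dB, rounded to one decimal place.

90.4 dB

L_eq = 10·log₁₀[(1/T)·Σ tᵢ·10^(Lᵢ/10)] with T = 14.3 h.
Σ tᵢ·10^(Lᵢ/10) = 4.4·10^(55.8/10) + 2.1·10^(55.0/10) + 3.8·10^(66.8/10) + 4·10^(95.9/10) = 1.558e+10.
L_eq = 10·log₁₀(1.558e+10/14.3) = 90.37 dB.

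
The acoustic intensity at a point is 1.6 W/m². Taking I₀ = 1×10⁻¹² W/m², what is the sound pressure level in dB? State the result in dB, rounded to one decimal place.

122.0 dB

Dividing by I₀ shifts the exponent by 12: I/I₀ = 1.6×10^12.
L = 10·(0.2041 + 12) = 122.04 dB.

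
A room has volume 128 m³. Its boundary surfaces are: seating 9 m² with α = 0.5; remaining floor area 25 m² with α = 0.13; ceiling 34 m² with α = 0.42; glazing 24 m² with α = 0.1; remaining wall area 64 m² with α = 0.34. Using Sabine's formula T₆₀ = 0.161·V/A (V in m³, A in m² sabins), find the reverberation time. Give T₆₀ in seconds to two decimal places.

Total absorption A = 9·0.5 + 25·0.13 + 34·0.42 + 24·0.1 + 64·0.34 = 46.19 m² sabins.
T₆₀ = 0.161 × 128 / 46.19 = 0.446 s.

0.45 s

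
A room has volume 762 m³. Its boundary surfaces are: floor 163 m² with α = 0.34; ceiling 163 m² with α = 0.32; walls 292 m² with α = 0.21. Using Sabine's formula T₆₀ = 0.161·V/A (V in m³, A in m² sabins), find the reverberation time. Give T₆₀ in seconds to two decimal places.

Total absorption A = 163·0.34 + 163·0.32 + 292·0.21 = 168.90 m² sabins.
T₆₀ = 0.161 × 762 / 168.90 = 0.726 s.

0.73 s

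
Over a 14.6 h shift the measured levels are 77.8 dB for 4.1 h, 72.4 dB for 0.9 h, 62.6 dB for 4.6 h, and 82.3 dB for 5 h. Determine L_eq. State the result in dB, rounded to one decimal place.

78.8 dB

Weight each interval's intensity by its duration and average over T = 14.6 h:
Σ tᵢ·10^(Lᵢ/10) = 4.1·10^(77.8/10) + 0.9·10^(72.4/10) + 4.6·10^(62.6/10) + 5·10^(82.3/10) = 1.120e+09.
L_eq = 10·log₁₀(1.120e+09/14.6) = 78.85 dB.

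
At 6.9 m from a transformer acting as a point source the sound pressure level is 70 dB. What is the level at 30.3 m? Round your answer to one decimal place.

Point-source attenuation: ΔL = 20·log₁₀(r₂/r₁) = 20·log₁₀(30.3/6.9) = 12.852 dB.
L₂ = 70 − 20·log₁₀(30.3/6.9) = 70 − 12.852 = 57.15 dB.

57.1 dB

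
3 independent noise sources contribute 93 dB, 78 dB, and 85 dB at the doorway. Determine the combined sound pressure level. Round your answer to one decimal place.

For uncorrelated sources the intensities add, so convert each level to linear form, sum, and take 10·log₁₀ of the total.
Σ 10^(L/10) = 10^(93/10) + 10^(78/10) + 10^(85/10) = 2.375e+09.
L_total = 10·log₁₀(2.375e+09) = 93.76 dB.

93.8 dB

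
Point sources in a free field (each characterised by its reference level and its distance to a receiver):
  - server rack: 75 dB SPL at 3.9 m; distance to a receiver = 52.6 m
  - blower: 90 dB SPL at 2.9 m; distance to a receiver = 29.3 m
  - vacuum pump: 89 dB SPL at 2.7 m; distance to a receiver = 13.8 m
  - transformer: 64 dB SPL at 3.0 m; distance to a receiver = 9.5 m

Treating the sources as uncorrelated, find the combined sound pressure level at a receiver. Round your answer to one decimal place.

Apply inverse-square spreading to bring every level to the receiver, then sum 10^(L/10).
server rack: 75 − 20·log₁₀(52.6/3.9) = 75 − 22.60 = 52.40 dB SPL.
blower: 90 − 20·log₁₀(29.3/2.9) = 90 − 20.09 = 69.91 dB SPL.
vacuum pump: 89 − 20·log₁₀(13.8/2.7) = 89 − 14.17 = 74.83 dB SPL.
transformer: 64 − 20·log₁₀(9.5/3.0) = 64 − 10.01 = 53.99 dB SPL.
Σ 10^(L/10) = 4.063e+07 → L_total = 10·log₁₀(4.063e+07) = 76.09 dB SPL.

76.1 dB SPL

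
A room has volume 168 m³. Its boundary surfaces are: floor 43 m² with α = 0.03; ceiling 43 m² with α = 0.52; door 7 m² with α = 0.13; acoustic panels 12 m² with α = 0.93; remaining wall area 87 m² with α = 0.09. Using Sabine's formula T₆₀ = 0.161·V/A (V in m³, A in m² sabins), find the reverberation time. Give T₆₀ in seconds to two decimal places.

Total absorption A = 43·0.03 + 43·0.52 + 7·0.13 + 12·0.93 + 87·0.09 = 43.55 m² sabins.
T₆₀ = 0.161·V/A = 0.161·168/43.55 = 0.621 s.

0.62 s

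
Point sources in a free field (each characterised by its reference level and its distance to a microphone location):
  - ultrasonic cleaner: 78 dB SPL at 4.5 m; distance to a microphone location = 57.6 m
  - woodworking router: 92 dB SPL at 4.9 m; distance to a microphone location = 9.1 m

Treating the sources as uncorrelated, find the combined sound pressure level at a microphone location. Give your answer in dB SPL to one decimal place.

First find each source's level at the receiver (point-source: −20·log₁₀(r/r_ref)), then combine on an intensity basis.
ultrasonic cleaner: 78 − 20·log₁₀(57.6/4.5) = 78 − 22.14 = 55.86 dB SPL.
woodworking router: 92 − 20·log₁₀(9.1/4.9) = 92 − 5.38 = 86.62 dB SPL.
Σ 10^(L/10) = 4.599e+08 → L_total = 10·log₁₀(4.599e+08) = 86.63 dB SPL.

86.6 dB SPL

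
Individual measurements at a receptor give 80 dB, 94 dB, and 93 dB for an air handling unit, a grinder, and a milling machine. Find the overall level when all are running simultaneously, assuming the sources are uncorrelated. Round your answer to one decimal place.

96.6 dB

For uncorrelated sources the intensities add, so convert each level to linear form, sum, and take 10·log₁₀ of the total.
Σ 10^(L/10) = 10^(80/10) + 10^(94/10) + 10^(93/10) = 4.607e+09.
L_total = 10·log₁₀(4.607e+09) = 96.63 dB.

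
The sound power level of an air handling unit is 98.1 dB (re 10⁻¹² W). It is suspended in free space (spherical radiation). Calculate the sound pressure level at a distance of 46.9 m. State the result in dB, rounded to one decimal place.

53.7 dB

The power spreads over a sphere of area 4π·r², so L_p = L_w − 10·log₁₀(4π·r²).
4π·r² = 2.764e+04 m², 10·log₁₀ of that is 44.416 dB.
L_p = 98.1 − 44.416 = 53.68 dB.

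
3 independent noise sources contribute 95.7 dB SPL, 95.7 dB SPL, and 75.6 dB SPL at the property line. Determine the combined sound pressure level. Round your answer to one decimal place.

Incoherent sources combine by intensity addition: L_total = 10·log₁₀(Σ 10^(L_i/10)).
Σ 10^(L/10) = 10^(95.7/10) + 10^(95.7/10) + 10^(75.6/10) = 7.467e+09.
L_total = 10·log₁₀(7.467e+09) = 98.73 dB SPL.

98.7 dB SPL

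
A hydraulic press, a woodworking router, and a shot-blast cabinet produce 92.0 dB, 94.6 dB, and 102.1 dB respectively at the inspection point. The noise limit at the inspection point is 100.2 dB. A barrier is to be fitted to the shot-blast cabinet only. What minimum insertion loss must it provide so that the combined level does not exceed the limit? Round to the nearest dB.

4 dB

Fixed contribution from the other sources: Σ 10^(L/10) = 10^(92.0/10) + 10^(94.6/10) = 4.469e+09 (96.50 dB).
To meet 100.2 dB overall, the treated shot-blast cabinet may contribute at most 10^(100.2/10) − 4.469e+09 = 6.002e+09, i.e. 97.78 dB.
Required insertion loss = 102.1 − 97.78 = 4.32 dB.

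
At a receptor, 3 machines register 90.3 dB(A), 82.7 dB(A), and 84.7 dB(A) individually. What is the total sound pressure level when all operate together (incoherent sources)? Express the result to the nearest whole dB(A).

For uncorrelated sources the intensities add, so convert each level to linear form, sum, and take 10·log₁₀ of the total.
Σ 10^(L/10) = 10^(90.3/10) + 10^(82.7/10) + 10^(84.7/10) = 1.553e+09.
L_total = 10·log₁₀(1.553e+09) = 91.91 dB(A).

92 dB(A)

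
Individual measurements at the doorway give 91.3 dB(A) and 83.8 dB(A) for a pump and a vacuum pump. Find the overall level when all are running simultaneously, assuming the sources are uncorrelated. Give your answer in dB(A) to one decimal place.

92.0 dB(A)

For uncorrelated sources the intensities add, so convert each level to linear form, sum, and take 10·log₁₀ of the total.
Σ 10^(L/10) = 10^(91.3/10) + 10^(83.8/10) = 1.589e+09.
L_total = 10·log₁₀(1.589e+09) = 92.01 dB(A).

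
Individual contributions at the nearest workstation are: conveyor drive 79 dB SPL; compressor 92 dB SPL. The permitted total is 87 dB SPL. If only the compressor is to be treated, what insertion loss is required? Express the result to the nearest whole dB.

The untreated sources together contribute 10^(79/10) = 7.943e+07, i.e. 79.00 dB SPL.
The limit corresponds to 10^(87/10) = 5.012e+08; subtracting the fixed part leaves 4.218e+08 for the compressor, i.e. 86.25 dB SPL.
So the compressor must be reduced from 92 to 86.25 dB SPL: IL = 5.75 dB.

6 dB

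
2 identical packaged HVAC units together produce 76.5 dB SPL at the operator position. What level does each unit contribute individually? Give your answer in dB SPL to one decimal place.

Dividing the total intensity by 2 lowers the level by 10·log₁₀ 2 = 3.010 dB: L₁ = 76.5 − 3.010.

73.5 dB SPL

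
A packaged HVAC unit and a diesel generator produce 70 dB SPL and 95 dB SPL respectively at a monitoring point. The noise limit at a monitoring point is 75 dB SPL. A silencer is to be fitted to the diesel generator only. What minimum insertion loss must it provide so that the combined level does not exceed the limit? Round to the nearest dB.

22 dB

The untreated sources together contribute 10^(70/10) = 1.000e+07, i.e. 70.00 dB SPL.
The limit corresponds to 10^(75/10) = 3.162e+07; subtracting the fixed part leaves 2.162e+07 for the diesel generator, i.e. 73.35 dB SPL.
Required insertion loss = 95 − 73.35 = 21.65 dB.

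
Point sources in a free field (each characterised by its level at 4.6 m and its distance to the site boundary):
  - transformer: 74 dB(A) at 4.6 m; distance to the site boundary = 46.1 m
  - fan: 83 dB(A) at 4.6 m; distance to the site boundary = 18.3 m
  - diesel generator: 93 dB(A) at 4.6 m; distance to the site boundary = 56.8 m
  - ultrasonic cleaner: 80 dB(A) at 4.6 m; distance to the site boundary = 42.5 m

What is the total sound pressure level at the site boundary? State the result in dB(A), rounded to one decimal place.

74.3 dB(A)

Propagate each source to the receiver with L = L_ref − 20·log₁₀(r/r_ref), then add intensities.
transformer: 74 − 20·log₁₀(46.1/4.6) = 74 − 20.02 = 53.98 dB(A).
fan: 83 − 20·log₁₀(18.3/4.6) = 83 − 11.99 = 71.01 dB(A).
diesel generator: 93 − 20·log₁₀(56.8/4.6) = 93 − 21.83 = 71.17 dB(A).
ultrasonic cleaner: 80 − 20·log₁₀(42.5/4.6) = 80 − 19.31 = 60.69 dB(A).
Σ 10^(L/10) = 2.712e+07 → L_total = 10·log₁₀(2.712e+07) = 74.33 dB(A).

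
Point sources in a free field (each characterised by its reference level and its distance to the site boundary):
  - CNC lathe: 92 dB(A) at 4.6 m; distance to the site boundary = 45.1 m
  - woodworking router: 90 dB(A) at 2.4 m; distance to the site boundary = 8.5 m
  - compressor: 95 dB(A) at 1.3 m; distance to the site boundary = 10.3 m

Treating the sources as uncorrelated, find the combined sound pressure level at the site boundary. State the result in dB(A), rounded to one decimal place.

81.7 dB(A)

Apply inverse-square spreading to bring every level to the receiver, then sum 10^(L/10).
CNC lathe: 92 − 20·log₁₀(45.1/4.6) = 92 − 19.83 = 72.17 dB(A).
woodworking router: 90 − 20·log₁₀(8.5/2.4) = 90 − 10.98 = 79.02 dB(A).
compressor: 95 − 20·log₁₀(10.3/1.3) = 95 − 17.98 = 77.02 dB(A).
Σ 10^(L/10) = 1.466e+08 → L_total = 10·log₁₀(1.466e+08) = 81.66 dB(A).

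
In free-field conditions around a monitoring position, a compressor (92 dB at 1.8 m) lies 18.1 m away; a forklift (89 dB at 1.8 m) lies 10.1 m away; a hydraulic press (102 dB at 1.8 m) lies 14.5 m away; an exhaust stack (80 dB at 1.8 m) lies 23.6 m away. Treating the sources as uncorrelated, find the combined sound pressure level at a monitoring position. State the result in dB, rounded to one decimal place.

84.6 dB

Propagate each source to the receiver with L = L_ref − 20·log₁₀(r/r_ref), then add intensities.
compressor: 92 − 20·log₁₀(18.1/1.8) = 92 − 20.05 = 71.95 dB.
forklift: 89 − 20·log₁₀(10.1/1.8) = 89 − 14.98 = 74.02 dB.
hydraulic press: 102 − 20·log₁₀(14.5/1.8) = 102 − 18.12 = 83.88 dB.
exhaust stack: 80 − 20·log₁₀(23.6/1.8) = 80 − 22.35 = 57.65 dB.
Σ 10^(L/10) = 2.857e+08 → L_total = 10·log₁₀(2.857e+08) = 84.56 dB.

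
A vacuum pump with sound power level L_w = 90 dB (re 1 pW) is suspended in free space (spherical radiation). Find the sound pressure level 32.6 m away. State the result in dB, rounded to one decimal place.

The power spreads over a sphere of area 4π·r², so L_p = L_w − 10·log₁₀(4π·r²).
4π·r² = 1.336e+04 m², 10·log₁₀ of that is 41.256 dB.
L_p = 90 − 41.256 = 48.74 dB.

48.7 dB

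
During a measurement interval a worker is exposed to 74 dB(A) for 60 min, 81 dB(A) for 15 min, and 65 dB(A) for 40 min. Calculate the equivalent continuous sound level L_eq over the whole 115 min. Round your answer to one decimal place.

74.9 dB(A)

The energy average is taken in the linear domain: L_eq = 10·log₁₀[(Σ tᵢ·10^(Lᵢ/10))/T], T = 115 min.
Σ tᵢ·10^(Lᵢ/10) = 60·10^(74/10) + 15·10^(81/10) + 40·10^(65/10) = 3.522e+09.
L_eq = 10·log₁₀(3.522e+09/115) = 74.86 dB(A).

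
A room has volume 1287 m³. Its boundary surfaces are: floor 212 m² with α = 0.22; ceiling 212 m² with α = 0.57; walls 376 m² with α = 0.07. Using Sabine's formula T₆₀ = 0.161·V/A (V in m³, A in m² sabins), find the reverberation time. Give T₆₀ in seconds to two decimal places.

1.07 s

A = Σ Sᵢαᵢ = 212·0.22 + 212·0.57 + 376·0.07 = 193.80 m².
T₆₀ = 0.161·V/A = 0.161·1287/193.80 = 1.069 s.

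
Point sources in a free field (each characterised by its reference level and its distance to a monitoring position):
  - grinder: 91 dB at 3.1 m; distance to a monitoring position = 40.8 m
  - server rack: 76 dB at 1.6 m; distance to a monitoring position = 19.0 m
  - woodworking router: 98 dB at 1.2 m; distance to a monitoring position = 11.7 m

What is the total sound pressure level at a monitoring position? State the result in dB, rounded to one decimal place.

78.7 dB

First find each source's level at the receiver (point-source: −20·log₁₀(r/r_ref)), then combine on an intensity basis.
grinder: 91 − 20·log₁₀(40.8/3.1) = 91 − 22.39 = 68.61 dB.
server rack: 76 − 20·log₁₀(19.0/1.6) = 76 − 21.49 = 54.51 dB.
woodworking router: 98 − 20·log₁₀(11.7/1.2) = 98 − 19.78 = 78.22 dB.
Σ 10^(L/10) = 7.392e+07 → L_total = 10·log₁₀(7.392e+07) = 78.69 dB.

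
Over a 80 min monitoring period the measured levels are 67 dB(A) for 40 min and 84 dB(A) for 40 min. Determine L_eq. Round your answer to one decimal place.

81.1 dB(A)

Weight each interval's intensity by its duration and average over T = 80 min:
Σ tᵢ·10^(Lᵢ/10) = 40·10^(67/10) + 40·10^(84/10) = 1.025e+10.
L_eq = 10·log₁₀(1.025e+10/80) = 81.08 dB(A).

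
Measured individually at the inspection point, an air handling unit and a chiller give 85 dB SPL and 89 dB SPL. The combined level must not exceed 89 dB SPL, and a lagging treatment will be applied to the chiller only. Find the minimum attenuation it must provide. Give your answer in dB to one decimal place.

The untreated sources together contribute 10^(85/10) = 3.162e+08, i.e. 85.00 dB SPL.
The limit corresponds to 10^(89/10) = 7.943e+08; subtracting the fixed part leaves 4.781e+08 for the chiller, i.e. 86.80 dB SPL.
So the chiller must be reduced from 89 to 86.80 dB SPL: IL = 2.20 dB.

2.2 dB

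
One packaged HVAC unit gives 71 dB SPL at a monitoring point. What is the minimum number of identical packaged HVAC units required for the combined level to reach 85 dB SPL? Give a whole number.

26

Need L₁ + 10·log₁₀ N ≥ 85, i.e. log₁₀ N ≥ 1.40.
N ≥ 10^(14.0/10) = 25.119, so N = 26.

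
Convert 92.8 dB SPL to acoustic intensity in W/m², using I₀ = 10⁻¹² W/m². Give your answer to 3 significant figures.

L = 10·log₁₀(I/I₀) ⇒ I = I₀·10^(L/10) = 10⁻¹² × 10^9.28.

0.00191 W/m²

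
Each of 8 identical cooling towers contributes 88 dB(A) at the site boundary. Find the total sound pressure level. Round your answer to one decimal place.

97.0 dB(A)

With 8 equal, uncorrelated contributions the intensity is 8× that of one unit, giving a rise of 10·log₁₀ 8.
L_total = 88 + 10·log₁₀(8) = 88 + 9.031 = 97.03 dB(A).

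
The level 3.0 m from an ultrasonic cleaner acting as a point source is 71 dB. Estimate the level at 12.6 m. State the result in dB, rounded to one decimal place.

58.5 dB

Point-source attenuation: ΔL = 20·log₁₀(r₂/r₁) = 20·log₁₀(12.6/3.0) = 12.465 dB.
L₂ = 71 − 20·log₁₀(12.6/3.0) = 71 − 12.465 = 58.54 dB.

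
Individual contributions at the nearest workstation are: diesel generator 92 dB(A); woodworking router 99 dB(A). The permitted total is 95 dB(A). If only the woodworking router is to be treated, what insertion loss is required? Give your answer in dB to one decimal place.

7.0 dB

Everything except the woodworking router sums to 10^(92/10) = 1.585e+09 in linear terms, 92.00 dB(A).
To meet 95 dB(A) overall, the treated woodworking router may contribute at most 10^(95/10) − 1.585e+09 = 1.577e+09, i.e. 91.98 dB(A).
So the woodworking router must be reduced from 99 to 91.98 dB(A): IL = 7.02 dB.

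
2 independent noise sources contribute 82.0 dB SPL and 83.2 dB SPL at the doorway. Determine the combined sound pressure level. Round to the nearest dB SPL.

86 dB SPL

For uncorrelated sources the intensities add, so convert each level to linear form, sum, and take 10·log₁₀ of the total.
Σ 10^(L/10) = 10^(82.0/10) + 10^(83.2/10) = 3.674e+08.
L_total = 10·log₁₀(3.674e+08) = 85.65 dB SPL.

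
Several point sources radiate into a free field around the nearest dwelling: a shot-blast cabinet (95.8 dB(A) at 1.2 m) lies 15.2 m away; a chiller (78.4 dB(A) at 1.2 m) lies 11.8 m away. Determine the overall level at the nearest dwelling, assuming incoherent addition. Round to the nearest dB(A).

Propagate each source to the receiver with L = L_ref − 20·log₁₀(r/r_ref), then add intensities.
shot-blast cabinet: 95.8 − 20·log₁₀(15.2/1.2) = 95.8 − 22.05 = 73.75 dB(A).
chiller: 78.4 − 20·log₁₀(11.8/1.2) = 78.4 − 19.85 = 58.55 dB(A).
Σ 10^(L/10) = 2.441e+07 → L_total = 10·log₁₀(2.441e+07) = 73.88 dB(A).

74 dB(A)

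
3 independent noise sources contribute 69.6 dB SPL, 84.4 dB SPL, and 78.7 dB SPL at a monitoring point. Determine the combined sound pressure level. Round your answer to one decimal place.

Incoherent sources combine by intensity addition: L_total = 10·log₁₀(Σ 10^(L_i/10)).
Σ 10^(L/10) = 10^(69.6/10) + 10^(84.4/10) + 10^(78.7/10) = 3.587e+08.
L_total = 10·log₁₀(3.587e+08) = 85.55 dB SPL.

85.5 dB SPL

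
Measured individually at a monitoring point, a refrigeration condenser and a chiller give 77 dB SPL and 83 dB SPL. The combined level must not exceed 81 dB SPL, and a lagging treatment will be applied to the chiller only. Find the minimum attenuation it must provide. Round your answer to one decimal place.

4.2 dB

Everything except the chiller sums to 10^(77/10) = 5.012e+07 in linear terms, 77.00 dB SPL.
The limit corresponds to 10^(81/10) = 1.259e+08; subtracting the fixed part leaves 7.577e+07 for the chiller, i.e. 78.80 dB SPL.
Required insertion loss = 83 − 78.80 = 4.20 dB.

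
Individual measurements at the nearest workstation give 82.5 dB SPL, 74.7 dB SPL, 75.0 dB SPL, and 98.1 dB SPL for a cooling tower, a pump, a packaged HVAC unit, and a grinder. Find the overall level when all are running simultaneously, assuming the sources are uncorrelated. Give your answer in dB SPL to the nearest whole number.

For uncorrelated sources the intensities add, so convert each level to linear form, sum, and take 10·log₁₀ of the total.
Σ 10^(L/10) = 10^(82.5/10) + 10^(74.7/10) + 10^(75.0/10) + 10^(98.1/10) = 6.696e+09.
L_total = 10·log₁₀(6.696e+09) = 98.26 dB SPL.

98 dB SPL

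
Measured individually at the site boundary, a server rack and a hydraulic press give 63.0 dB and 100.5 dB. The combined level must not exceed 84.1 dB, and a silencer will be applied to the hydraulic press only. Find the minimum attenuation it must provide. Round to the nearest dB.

16 dB

Everything except the hydraulic press sums to 10^(63.0/10) = 1.995e+06 in linear terms, 63.00 dB.
To meet 84.1 dB overall, the treated hydraulic press may contribute at most 10^(84.1/10) − 1.995e+06 = 2.550e+08, i.e. 84.07 dB.
Required insertion loss = 100.5 − 84.07 = 16.43 dB.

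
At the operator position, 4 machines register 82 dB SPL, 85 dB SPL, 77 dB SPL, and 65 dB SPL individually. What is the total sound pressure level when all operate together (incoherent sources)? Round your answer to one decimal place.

For uncorrelated sources the intensities add, so convert each level to linear form, sum, and take 10·log₁₀ of the total.
Σ 10^(L/10) = 10^(82/10) + 10^(85/10) + 10^(77/10) + 10^(65/10) = 5.280e+08.
L_total = 10·log₁₀(5.280e+08) = 87.23 dB SPL.

87.2 dB SPL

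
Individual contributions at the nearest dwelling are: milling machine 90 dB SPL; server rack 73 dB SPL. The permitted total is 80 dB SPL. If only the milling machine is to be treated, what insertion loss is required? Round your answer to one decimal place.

11.0 dB

The untreated sources together contribute 10^(73/10) = 1.995e+07, i.e. 73.00 dB SPL.
The limit corresponds to 10^(80/10) = 1.000e+08; subtracting the fixed part leaves 8.005e+07 for the milling machine, i.e. 79.03 dB SPL.
Required insertion loss = 90 − 79.03 = 10.97 dB.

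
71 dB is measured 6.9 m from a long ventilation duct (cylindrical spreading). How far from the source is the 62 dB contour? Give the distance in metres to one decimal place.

54.8 m

For a line source L₁ − L₂ = 10·log₁₀(r₂/r₁), so r₂ = r₁·10^((L₁−L₂)/10).
r₂ = 6.9·10^((71−62)/10) = 6.9·10^(9.0/10) = 54.81 m.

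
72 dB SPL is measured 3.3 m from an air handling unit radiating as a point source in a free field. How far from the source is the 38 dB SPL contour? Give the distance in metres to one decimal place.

For a point source L₁ − L₂ = 20·log₁₀(r₂/r₁), so r₂ = r₁·10^((L₁−L₂)/20).
r₂ = 3.3·10^((72−38)/20) = 3.3·10^(34.0/20) = 165.39 m.

165.4 m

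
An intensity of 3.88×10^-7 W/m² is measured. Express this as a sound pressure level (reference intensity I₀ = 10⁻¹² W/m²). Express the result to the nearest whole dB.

L = 10·log₁₀(I/I₀) = 10·log₁₀(3.88×10^-7/10⁻¹²) = 10·log₁₀(3.88×10^5).
L = 10·(0.5888 + 5) = 55.89 dB.

56 dB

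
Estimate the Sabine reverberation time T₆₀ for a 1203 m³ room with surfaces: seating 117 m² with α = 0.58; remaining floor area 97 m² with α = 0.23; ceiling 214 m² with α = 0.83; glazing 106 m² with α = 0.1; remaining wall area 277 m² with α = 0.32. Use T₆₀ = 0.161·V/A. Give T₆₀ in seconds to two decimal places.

0.53 s

A = Σ Sᵢαᵢ = 117·0.58 + 97·0.23 + 214·0.83 + 106·0.1 + 277·0.32 = 367.03 m².
T₆₀ = 0.161 × 1203 / 367.03 = 0.528 s.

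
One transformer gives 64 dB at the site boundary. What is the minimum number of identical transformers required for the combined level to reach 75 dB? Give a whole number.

The shortfall is 75 − 64 = 11.0 dB, and N units add 10·log₁₀ N, so need 10·log₁₀ N ≥ 11.0.
N ≥ 10^(11.0/10) = 12.589, so N = 13.

13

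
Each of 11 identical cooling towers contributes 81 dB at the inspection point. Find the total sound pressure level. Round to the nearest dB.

91 dB

N identical incoherent sources raise the level by 10·log₁₀ N.
L_total = 81 + 10·log₁₀(11) = 81 + 10.414 = 91.41 dB.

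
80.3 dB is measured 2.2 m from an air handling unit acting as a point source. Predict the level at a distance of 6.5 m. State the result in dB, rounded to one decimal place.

70.9 dB

Spherical spreading from a point source gives a 20·log₁₀(r₂/r₁) drop.
L₂ = 80.3 − 20·log₁₀(6.5/2.2) = 80.3 − 9.410 = 70.89 dB.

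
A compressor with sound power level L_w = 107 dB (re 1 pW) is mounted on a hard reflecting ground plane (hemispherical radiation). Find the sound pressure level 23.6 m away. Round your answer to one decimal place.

L_p = L_w − 10·log₁₀(2π·r²) with r = 23.6 m.
2π·r² = 3499 m², 10·log₁₀ of that is 35.440 dB.
L_p = 107 − 35.440 = 71.56 dB.

71.6 dB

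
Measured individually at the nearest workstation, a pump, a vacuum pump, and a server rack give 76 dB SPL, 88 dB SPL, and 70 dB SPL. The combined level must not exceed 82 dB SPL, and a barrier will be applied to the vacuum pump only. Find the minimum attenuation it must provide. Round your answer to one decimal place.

7.6 dB

The untreated sources together contribute 10^(76/10) + 10^(70/10) = 4.981e+07, i.e. 76.97 dB SPL.
To meet 82 dB SPL overall, the treated vacuum pump may contribute at most 10^(82/10) − 4.981e+07 = 1.087e+08, i.e. 80.36 dB SPL.
Required insertion loss = 88 − 80.36 = 7.64 dB.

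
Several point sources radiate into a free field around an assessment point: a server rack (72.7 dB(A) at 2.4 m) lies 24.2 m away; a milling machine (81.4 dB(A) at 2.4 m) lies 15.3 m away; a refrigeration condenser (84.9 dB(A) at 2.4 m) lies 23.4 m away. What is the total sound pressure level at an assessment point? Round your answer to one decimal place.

Propagate each source to the receiver with L = L_ref − 20·log₁₀(r/r_ref), then add intensities.
server rack: 72.7 − 20·log₁₀(24.2/2.4) = 72.7 − 20.07 = 52.63 dB(A).
milling machine: 81.4 − 20·log₁₀(15.3/2.4) = 81.4 − 16.09 = 65.31 dB(A).
refrigeration condenser: 84.9 − 20·log₁₀(23.4/2.4) = 84.9 − 19.78 = 65.12 dB(A).
Σ 10^(L/10) = 6.831e+06 → L_total = 10·log₁₀(6.831e+06) = 68.34 dB(A).

68.3 dB(A)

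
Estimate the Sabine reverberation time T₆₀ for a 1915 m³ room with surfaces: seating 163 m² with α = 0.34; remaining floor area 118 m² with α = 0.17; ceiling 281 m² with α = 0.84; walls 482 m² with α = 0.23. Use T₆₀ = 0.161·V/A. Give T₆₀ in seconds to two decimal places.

Total absorption A = 163·0.34 + 118·0.17 + 281·0.84 + 482·0.23 = 422.38 m² sabins.
T₆₀ = 0.161·V/A = 0.161·1915/422.38 = 0.730 s.

0.73 s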